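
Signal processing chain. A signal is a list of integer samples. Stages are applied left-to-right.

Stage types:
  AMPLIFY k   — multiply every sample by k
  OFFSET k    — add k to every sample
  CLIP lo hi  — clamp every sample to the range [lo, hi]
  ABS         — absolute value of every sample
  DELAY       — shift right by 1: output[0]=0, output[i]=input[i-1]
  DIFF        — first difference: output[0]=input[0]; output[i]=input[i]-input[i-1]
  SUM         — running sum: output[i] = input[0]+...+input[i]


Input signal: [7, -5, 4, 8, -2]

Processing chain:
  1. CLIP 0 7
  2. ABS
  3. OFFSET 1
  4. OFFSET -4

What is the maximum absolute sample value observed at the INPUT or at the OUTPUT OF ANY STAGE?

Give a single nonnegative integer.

Answer: 8

Derivation:
Input: [7, -5, 4, 8, -2] (max |s|=8)
Stage 1 (CLIP 0 7): clip(7,0,7)=7, clip(-5,0,7)=0, clip(4,0,7)=4, clip(8,0,7)=7, clip(-2,0,7)=0 -> [7, 0, 4, 7, 0] (max |s|=7)
Stage 2 (ABS): |7|=7, |0|=0, |4|=4, |7|=7, |0|=0 -> [7, 0, 4, 7, 0] (max |s|=7)
Stage 3 (OFFSET 1): 7+1=8, 0+1=1, 4+1=5, 7+1=8, 0+1=1 -> [8, 1, 5, 8, 1] (max |s|=8)
Stage 4 (OFFSET -4): 8+-4=4, 1+-4=-3, 5+-4=1, 8+-4=4, 1+-4=-3 -> [4, -3, 1, 4, -3] (max |s|=4)
Overall max amplitude: 8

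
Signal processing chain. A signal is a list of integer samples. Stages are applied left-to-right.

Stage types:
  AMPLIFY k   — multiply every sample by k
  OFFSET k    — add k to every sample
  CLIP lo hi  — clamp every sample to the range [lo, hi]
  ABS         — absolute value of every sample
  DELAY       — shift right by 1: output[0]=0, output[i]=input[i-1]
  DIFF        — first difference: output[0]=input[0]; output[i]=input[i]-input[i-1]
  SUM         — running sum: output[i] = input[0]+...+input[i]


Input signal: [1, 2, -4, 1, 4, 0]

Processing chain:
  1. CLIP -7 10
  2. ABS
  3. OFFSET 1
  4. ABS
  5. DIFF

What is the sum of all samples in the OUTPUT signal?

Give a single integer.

Input: [1, 2, -4, 1, 4, 0]
Stage 1 (CLIP -7 10): clip(1,-7,10)=1, clip(2,-7,10)=2, clip(-4,-7,10)=-4, clip(1,-7,10)=1, clip(4,-7,10)=4, clip(0,-7,10)=0 -> [1, 2, -4, 1, 4, 0]
Stage 2 (ABS): |1|=1, |2|=2, |-4|=4, |1|=1, |4|=4, |0|=0 -> [1, 2, 4, 1, 4, 0]
Stage 3 (OFFSET 1): 1+1=2, 2+1=3, 4+1=5, 1+1=2, 4+1=5, 0+1=1 -> [2, 3, 5, 2, 5, 1]
Stage 4 (ABS): |2|=2, |3|=3, |5|=5, |2|=2, |5|=5, |1|=1 -> [2, 3, 5, 2, 5, 1]
Stage 5 (DIFF): s[0]=2, 3-2=1, 5-3=2, 2-5=-3, 5-2=3, 1-5=-4 -> [2, 1, 2, -3, 3, -4]
Output sum: 1

Answer: 1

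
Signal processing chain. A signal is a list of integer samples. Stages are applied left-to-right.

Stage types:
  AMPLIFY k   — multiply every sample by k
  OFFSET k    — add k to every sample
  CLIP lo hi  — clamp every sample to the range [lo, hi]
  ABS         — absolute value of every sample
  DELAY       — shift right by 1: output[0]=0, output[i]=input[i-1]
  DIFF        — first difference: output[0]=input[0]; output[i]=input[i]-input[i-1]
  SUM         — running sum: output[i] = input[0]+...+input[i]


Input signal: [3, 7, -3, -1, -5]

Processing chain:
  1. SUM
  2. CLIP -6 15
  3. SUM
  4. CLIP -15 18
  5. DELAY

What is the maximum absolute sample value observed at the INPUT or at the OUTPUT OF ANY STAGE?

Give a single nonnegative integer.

Input: [3, 7, -3, -1, -5] (max |s|=7)
Stage 1 (SUM): sum[0..0]=3, sum[0..1]=10, sum[0..2]=7, sum[0..3]=6, sum[0..4]=1 -> [3, 10, 7, 6, 1] (max |s|=10)
Stage 2 (CLIP -6 15): clip(3,-6,15)=3, clip(10,-6,15)=10, clip(7,-6,15)=7, clip(6,-6,15)=6, clip(1,-6,15)=1 -> [3, 10, 7, 6, 1] (max |s|=10)
Stage 3 (SUM): sum[0..0]=3, sum[0..1]=13, sum[0..2]=20, sum[0..3]=26, sum[0..4]=27 -> [3, 13, 20, 26, 27] (max |s|=27)
Stage 4 (CLIP -15 18): clip(3,-15,18)=3, clip(13,-15,18)=13, clip(20,-15,18)=18, clip(26,-15,18)=18, clip(27,-15,18)=18 -> [3, 13, 18, 18, 18] (max |s|=18)
Stage 5 (DELAY): [0, 3, 13, 18, 18] = [0, 3, 13, 18, 18] -> [0, 3, 13, 18, 18] (max |s|=18)
Overall max amplitude: 27

Answer: 27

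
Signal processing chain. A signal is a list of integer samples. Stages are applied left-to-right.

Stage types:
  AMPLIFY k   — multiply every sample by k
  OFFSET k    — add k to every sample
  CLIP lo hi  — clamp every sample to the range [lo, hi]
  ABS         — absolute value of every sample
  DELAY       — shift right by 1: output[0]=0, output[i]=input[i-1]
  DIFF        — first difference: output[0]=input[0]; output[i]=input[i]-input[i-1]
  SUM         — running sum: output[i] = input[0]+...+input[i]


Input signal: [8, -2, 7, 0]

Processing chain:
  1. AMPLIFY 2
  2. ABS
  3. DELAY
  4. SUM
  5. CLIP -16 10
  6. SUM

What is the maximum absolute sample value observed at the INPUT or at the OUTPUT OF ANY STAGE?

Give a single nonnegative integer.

Input: [8, -2, 7, 0] (max |s|=8)
Stage 1 (AMPLIFY 2): 8*2=16, -2*2=-4, 7*2=14, 0*2=0 -> [16, -4, 14, 0] (max |s|=16)
Stage 2 (ABS): |16|=16, |-4|=4, |14|=14, |0|=0 -> [16, 4, 14, 0] (max |s|=16)
Stage 3 (DELAY): [0, 16, 4, 14] = [0, 16, 4, 14] -> [0, 16, 4, 14] (max |s|=16)
Stage 4 (SUM): sum[0..0]=0, sum[0..1]=16, sum[0..2]=20, sum[0..3]=34 -> [0, 16, 20, 34] (max |s|=34)
Stage 5 (CLIP -16 10): clip(0,-16,10)=0, clip(16,-16,10)=10, clip(20,-16,10)=10, clip(34,-16,10)=10 -> [0, 10, 10, 10] (max |s|=10)
Stage 6 (SUM): sum[0..0]=0, sum[0..1]=10, sum[0..2]=20, sum[0..3]=30 -> [0, 10, 20, 30] (max |s|=30)
Overall max amplitude: 34

Answer: 34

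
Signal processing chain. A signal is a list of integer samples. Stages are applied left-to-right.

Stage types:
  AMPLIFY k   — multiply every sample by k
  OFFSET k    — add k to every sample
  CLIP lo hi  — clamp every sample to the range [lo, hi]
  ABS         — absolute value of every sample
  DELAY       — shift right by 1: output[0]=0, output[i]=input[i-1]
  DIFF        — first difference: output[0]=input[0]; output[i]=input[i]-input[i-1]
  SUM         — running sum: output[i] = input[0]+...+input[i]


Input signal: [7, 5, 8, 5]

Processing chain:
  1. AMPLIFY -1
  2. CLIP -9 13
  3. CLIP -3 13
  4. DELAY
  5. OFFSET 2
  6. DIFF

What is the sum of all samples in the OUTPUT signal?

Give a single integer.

Answer: -1

Derivation:
Input: [7, 5, 8, 5]
Stage 1 (AMPLIFY -1): 7*-1=-7, 5*-1=-5, 8*-1=-8, 5*-1=-5 -> [-7, -5, -8, -5]
Stage 2 (CLIP -9 13): clip(-7,-9,13)=-7, clip(-5,-9,13)=-5, clip(-8,-9,13)=-8, clip(-5,-9,13)=-5 -> [-7, -5, -8, -5]
Stage 3 (CLIP -3 13): clip(-7,-3,13)=-3, clip(-5,-3,13)=-3, clip(-8,-3,13)=-3, clip(-5,-3,13)=-3 -> [-3, -3, -3, -3]
Stage 4 (DELAY): [0, -3, -3, -3] = [0, -3, -3, -3] -> [0, -3, -3, -3]
Stage 5 (OFFSET 2): 0+2=2, -3+2=-1, -3+2=-1, -3+2=-1 -> [2, -1, -1, -1]
Stage 6 (DIFF): s[0]=2, -1-2=-3, -1--1=0, -1--1=0 -> [2, -3, 0, 0]
Output sum: -1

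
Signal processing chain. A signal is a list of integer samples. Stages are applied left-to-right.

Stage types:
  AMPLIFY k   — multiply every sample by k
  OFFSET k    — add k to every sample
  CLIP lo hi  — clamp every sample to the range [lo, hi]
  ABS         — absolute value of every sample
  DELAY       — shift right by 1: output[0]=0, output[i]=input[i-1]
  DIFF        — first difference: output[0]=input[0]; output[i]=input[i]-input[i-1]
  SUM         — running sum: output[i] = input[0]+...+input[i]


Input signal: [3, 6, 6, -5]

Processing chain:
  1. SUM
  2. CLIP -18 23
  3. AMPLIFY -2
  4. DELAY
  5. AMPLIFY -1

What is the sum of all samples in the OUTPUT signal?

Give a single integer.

Answer: 54

Derivation:
Input: [3, 6, 6, -5]
Stage 1 (SUM): sum[0..0]=3, sum[0..1]=9, sum[0..2]=15, sum[0..3]=10 -> [3, 9, 15, 10]
Stage 2 (CLIP -18 23): clip(3,-18,23)=3, clip(9,-18,23)=9, clip(15,-18,23)=15, clip(10,-18,23)=10 -> [3, 9, 15, 10]
Stage 3 (AMPLIFY -2): 3*-2=-6, 9*-2=-18, 15*-2=-30, 10*-2=-20 -> [-6, -18, -30, -20]
Stage 4 (DELAY): [0, -6, -18, -30] = [0, -6, -18, -30] -> [0, -6, -18, -30]
Stage 5 (AMPLIFY -1): 0*-1=0, -6*-1=6, -18*-1=18, -30*-1=30 -> [0, 6, 18, 30]
Output sum: 54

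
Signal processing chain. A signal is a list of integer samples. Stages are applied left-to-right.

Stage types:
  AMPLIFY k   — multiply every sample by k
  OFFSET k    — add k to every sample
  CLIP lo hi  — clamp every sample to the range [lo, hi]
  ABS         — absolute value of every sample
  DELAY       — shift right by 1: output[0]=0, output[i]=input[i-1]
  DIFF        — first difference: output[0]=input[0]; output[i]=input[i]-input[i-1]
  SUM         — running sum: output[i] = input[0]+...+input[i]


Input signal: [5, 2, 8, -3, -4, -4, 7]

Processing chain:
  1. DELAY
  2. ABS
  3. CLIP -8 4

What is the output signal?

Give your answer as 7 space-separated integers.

Answer: 0 4 2 4 3 4 4

Derivation:
Input: [5, 2, 8, -3, -4, -4, 7]
Stage 1 (DELAY): [0, 5, 2, 8, -3, -4, -4] = [0, 5, 2, 8, -3, -4, -4] -> [0, 5, 2, 8, -3, -4, -4]
Stage 2 (ABS): |0|=0, |5|=5, |2|=2, |8|=8, |-3|=3, |-4|=4, |-4|=4 -> [0, 5, 2, 8, 3, 4, 4]
Stage 3 (CLIP -8 4): clip(0,-8,4)=0, clip(5,-8,4)=4, clip(2,-8,4)=2, clip(8,-8,4)=4, clip(3,-8,4)=3, clip(4,-8,4)=4, clip(4,-8,4)=4 -> [0, 4, 2, 4, 3, 4, 4]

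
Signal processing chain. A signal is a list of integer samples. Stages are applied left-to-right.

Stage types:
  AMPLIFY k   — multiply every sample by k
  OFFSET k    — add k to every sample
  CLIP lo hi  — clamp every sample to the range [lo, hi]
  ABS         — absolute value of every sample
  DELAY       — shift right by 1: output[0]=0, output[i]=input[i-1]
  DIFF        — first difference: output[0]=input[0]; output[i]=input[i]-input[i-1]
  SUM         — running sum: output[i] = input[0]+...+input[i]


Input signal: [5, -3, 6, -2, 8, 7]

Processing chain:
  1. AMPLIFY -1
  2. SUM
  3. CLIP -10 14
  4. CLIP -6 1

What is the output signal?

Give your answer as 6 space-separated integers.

Answer: -5 -2 -6 -6 -6 -6

Derivation:
Input: [5, -3, 6, -2, 8, 7]
Stage 1 (AMPLIFY -1): 5*-1=-5, -3*-1=3, 6*-1=-6, -2*-1=2, 8*-1=-8, 7*-1=-7 -> [-5, 3, -6, 2, -8, -7]
Stage 2 (SUM): sum[0..0]=-5, sum[0..1]=-2, sum[0..2]=-8, sum[0..3]=-6, sum[0..4]=-14, sum[0..5]=-21 -> [-5, -2, -8, -6, -14, -21]
Stage 3 (CLIP -10 14): clip(-5,-10,14)=-5, clip(-2,-10,14)=-2, clip(-8,-10,14)=-8, clip(-6,-10,14)=-6, clip(-14,-10,14)=-10, clip(-21,-10,14)=-10 -> [-5, -2, -8, -6, -10, -10]
Stage 4 (CLIP -6 1): clip(-5,-6,1)=-5, clip(-2,-6,1)=-2, clip(-8,-6,1)=-6, clip(-6,-6,1)=-6, clip(-10,-6,1)=-6, clip(-10,-6,1)=-6 -> [-5, -2, -6, -6, -6, -6]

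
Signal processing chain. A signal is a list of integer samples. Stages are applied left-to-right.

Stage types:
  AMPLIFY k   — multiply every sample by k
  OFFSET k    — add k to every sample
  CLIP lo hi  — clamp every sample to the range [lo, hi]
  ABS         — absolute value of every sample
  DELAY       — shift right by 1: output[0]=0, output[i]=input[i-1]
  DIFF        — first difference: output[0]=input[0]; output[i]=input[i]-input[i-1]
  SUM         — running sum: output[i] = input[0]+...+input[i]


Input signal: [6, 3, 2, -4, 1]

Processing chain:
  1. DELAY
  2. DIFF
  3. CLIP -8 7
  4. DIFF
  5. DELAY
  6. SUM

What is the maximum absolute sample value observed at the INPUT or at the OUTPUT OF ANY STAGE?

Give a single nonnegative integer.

Input: [6, 3, 2, -4, 1] (max |s|=6)
Stage 1 (DELAY): [0, 6, 3, 2, -4] = [0, 6, 3, 2, -4] -> [0, 6, 3, 2, -4] (max |s|=6)
Stage 2 (DIFF): s[0]=0, 6-0=6, 3-6=-3, 2-3=-1, -4-2=-6 -> [0, 6, -3, -1, -6] (max |s|=6)
Stage 3 (CLIP -8 7): clip(0,-8,7)=0, clip(6,-8,7)=6, clip(-3,-8,7)=-3, clip(-1,-8,7)=-1, clip(-6,-8,7)=-6 -> [0, 6, -3, -1, -6] (max |s|=6)
Stage 4 (DIFF): s[0]=0, 6-0=6, -3-6=-9, -1--3=2, -6--1=-5 -> [0, 6, -9, 2, -5] (max |s|=9)
Stage 5 (DELAY): [0, 0, 6, -9, 2] = [0, 0, 6, -9, 2] -> [0, 0, 6, -9, 2] (max |s|=9)
Stage 6 (SUM): sum[0..0]=0, sum[0..1]=0, sum[0..2]=6, sum[0..3]=-3, sum[0..4]=-1 -> [0, 0, 6, -3, -1] (max |s|=6)
Overall max amplitude: 9

Answer: 9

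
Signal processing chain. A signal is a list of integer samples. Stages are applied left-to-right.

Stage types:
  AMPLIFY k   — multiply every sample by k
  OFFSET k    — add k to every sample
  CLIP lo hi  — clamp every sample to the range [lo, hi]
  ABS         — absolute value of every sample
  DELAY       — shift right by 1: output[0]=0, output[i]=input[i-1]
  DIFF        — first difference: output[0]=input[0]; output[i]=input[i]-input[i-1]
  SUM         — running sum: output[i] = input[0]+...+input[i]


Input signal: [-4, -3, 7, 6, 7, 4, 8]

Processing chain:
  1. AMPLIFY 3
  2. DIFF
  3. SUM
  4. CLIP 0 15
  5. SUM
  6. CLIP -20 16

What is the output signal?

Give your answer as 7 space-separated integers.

Answer: 0 0 15 16 16 16 16

Derivation:
Input: [-4, -3, 7, 6, 7, 4, 8]
Stage 1 (AMPLIFY 3): -4*3=-12, -3*3=-9, 7*3=21, 6*3=18, 7*3=21, 4*3=12, 8*3=24 -> [-12, -9, 21, 18, 21, 12, 24]
Stage 2 (DIFF): s[0]=-12, -9--12=3, 21--9=30, 18-21=-3, 21-18=3, 12-21=-9, 24-12=12 -> [-12, 3, 30, -3, 3, -9, 12]
Stage 3 (SUM): sum[0..0]=-12, sum[0..1]=-9, sum[0..2]=21, sum[0..3]=18, sum[0..4]=21, sum[0..5]=12, sum[0..6]=24 -> [-12, -9, 21, 18, 21, 12, 24]
Stage 4 (CLIP 0 15): clip(-12,0,15)=0, clip(-9,0,15)=0, clip(21,0,15)=15, clip(18,0,15)=15, clip(21,0,15)=15, clip(12,0,15)=12, clip(24,0,15)=15 -> [0, 0, 15, 15, 15, 12, 15]
Stage 5 (SUM): sum[0..0]=0, sum[0..1]=0, sum[0..2]=15, sum[0..3]=30, sum[0..4]=45, sum[0..5]=57, sum[0..6]=72 -> [0, 0, 15, 30, 45, 57, 72]
Stage 6 (CLIP -20 16): clip(0,-20,16)=0, clip(0,-20,16)=0, clip(15,-20,16)=15, clip(30,-20,16)=16, clip(45,-20,16)=16, clip(57,-20,16)=16, clip(72,-20,16)=16 -> [0, 0, 15, 16, 16, 16, 16]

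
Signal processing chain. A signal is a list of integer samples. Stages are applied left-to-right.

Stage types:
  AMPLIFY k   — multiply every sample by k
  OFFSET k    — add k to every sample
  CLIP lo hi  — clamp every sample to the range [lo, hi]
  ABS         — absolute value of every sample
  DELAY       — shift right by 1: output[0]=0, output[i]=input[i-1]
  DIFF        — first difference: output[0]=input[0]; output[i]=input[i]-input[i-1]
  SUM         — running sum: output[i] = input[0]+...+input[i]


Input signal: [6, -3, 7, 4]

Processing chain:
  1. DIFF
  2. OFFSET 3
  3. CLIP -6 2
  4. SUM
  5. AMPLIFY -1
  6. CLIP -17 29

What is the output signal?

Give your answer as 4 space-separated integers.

Input: [6, -3, 7, 4]
Stage 1 (DIFF): s[0]=6, -3-6=-9, 7--3=10, 4-7=-3 -> [6, -9, 10, -3]
Stage 2 (OFFSET 3): 6+3=9, -9+3=-6, 10+3=13, -3+3=0 -> [9, -6, 13, 0]
Stage 3 (CLIP -6 2): clip(9,-6,2)=2, clip(-6,-6,2)=-6, clip(13,-6,2)=2, clip(0,-6,2)=0 -> [2, -6, 2, 0]
Stage 4 (SUM): sum[0..0]=2, sum[0..1]=-4, sum[0..2]=-2, sum[0..3]=-2 -> [2, -4, -2, -2]
Stage 5 (AMPLIFY -1): 2*-1=-2, -4*-1=4, -2*-1=2, -2*-1=2 -> [-2, 4, 2, 2]
Stage 6 (CLIP -17 29): clip(-2,-17,29)=-2, clip(4,-17,29)=4, clip(2,-17,29)=2, clip(2,-17,29)=2 -> [-2, 4, 2, 2]

Answer: -2 4 2 2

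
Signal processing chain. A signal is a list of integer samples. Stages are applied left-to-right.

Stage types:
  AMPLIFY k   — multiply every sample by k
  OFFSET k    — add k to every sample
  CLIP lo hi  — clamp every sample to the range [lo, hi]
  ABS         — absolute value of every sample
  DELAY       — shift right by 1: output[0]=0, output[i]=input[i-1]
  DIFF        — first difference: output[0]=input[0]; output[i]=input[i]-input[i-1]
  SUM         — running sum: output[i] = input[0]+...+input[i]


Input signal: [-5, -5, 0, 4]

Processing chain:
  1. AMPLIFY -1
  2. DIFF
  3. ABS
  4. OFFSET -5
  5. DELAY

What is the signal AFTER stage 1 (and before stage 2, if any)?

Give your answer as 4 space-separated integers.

Answer: 5 5 0 -4

Derivation:
Input: [-5, -5, 0, 4]
Stage 1 (AMPLIFY -1): -5*-1=5, -5*-1=5, 0*-1=0, 4*-1=-4 -> [5, 5, 0, -4]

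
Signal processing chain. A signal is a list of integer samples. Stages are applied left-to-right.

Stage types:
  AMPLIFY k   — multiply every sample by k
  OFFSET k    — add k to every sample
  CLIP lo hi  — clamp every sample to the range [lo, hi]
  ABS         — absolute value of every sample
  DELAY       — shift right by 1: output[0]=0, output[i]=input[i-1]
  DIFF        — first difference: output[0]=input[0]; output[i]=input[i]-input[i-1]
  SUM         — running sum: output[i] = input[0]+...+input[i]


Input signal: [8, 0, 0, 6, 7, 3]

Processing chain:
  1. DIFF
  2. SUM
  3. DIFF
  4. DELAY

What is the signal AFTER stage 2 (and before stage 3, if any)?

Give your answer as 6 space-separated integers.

Answer: 8 0 0 6 7 3

Derivation:
Input: [8, 0, 0, 6, 7, 3]
Stage 1 (DIFF): s[0]=8, 0-8=-8, 0-0=0, 6-0=6, 7-6=1, 3-7=-4 -> [8, -8, 0, 6, 1, -4]
Stage 2 (SUM): sum[0..0]=8, sum[0..1]=0, sum[0..2]=0, sum[0..3]=6, sum[0..4]=7, sum[0..5]=3 -> [8, 0, 0, 6, 7, 3]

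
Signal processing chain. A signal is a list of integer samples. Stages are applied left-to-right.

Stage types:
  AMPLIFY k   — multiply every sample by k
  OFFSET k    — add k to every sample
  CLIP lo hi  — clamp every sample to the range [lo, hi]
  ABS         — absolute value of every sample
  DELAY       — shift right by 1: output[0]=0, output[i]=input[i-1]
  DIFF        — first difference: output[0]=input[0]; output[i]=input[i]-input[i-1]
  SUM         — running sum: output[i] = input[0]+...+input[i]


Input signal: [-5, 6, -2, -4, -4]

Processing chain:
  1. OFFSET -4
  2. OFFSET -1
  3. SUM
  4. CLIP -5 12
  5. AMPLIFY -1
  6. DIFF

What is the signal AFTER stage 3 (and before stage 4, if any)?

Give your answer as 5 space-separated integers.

Input: [-5, 6, -2, -4, -4]
Stage 1 (OFFSET -4): -5+-4=-9, 6+-4=2, -2+-4=-6, -4+-4=-8, -4+-4=-8 -> [-9, 2, -6, -8, -8]
Stage 2 (OFFSET -1): -9+-1=-10, 2+-1=1, -6+-1=-7, -8+-1=-9, -8+-1=-9 -> [-10, 1, -7, -9, -9]
Stage 3 (SUM): sum[0..0]=-10, sum[0..1]=-9, sum[0..2]=-16, sum[0..3]=-25, sum[0..4]=-34 -> [-10, -9, -16, -25, -34]

Answer: -10 -9 -16 -25 -34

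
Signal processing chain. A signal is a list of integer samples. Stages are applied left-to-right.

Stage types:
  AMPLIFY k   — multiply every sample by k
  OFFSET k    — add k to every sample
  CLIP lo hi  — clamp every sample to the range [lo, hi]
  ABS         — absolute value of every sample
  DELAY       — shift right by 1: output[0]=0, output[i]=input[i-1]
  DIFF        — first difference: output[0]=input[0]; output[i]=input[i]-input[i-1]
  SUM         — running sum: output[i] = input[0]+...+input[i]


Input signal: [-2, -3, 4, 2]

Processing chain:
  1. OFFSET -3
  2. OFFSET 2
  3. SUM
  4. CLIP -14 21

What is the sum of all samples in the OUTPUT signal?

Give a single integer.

Answer: -17

Derivation:
Input: [-2, -3, 4, 2]
Stage 1 (OFFSET -3): -2+-3=-5, -3+-3=-6, 4+-3=1, 2+-3=-1 -> [-5, -6, 1, -1]
Stage 2 (OFFSET 2): -5+2=-3, -6+2=-4, 1+2=3, -1+2=1 -> [-3, -4, 3, 1]
Stage 3 (SUM): sum[0..0]=-3, sum[0..1]=-7, sum[0..2]=-4, sum[0..3]=-3 -> [-3, -7, -4, -3]
Stage 4 (CLIP -14 21): clip(-3,-14,21)=-3, clip(-7,-14,21)=-7, clip(-4,-14,21)=-4, clip(-3,-14,21)=-3 -> [-3, -7, -4, -3]
Output sum: -17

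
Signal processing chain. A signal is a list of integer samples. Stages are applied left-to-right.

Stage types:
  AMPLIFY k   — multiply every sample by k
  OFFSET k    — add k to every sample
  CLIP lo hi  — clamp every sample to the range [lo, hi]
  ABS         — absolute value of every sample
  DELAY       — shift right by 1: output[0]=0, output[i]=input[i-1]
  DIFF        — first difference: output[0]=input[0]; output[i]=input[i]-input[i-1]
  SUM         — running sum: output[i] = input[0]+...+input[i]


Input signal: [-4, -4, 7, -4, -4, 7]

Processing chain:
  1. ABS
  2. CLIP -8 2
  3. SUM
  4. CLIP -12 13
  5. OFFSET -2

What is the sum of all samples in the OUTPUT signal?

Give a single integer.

Input: [-4, -4, 7, -4, -4, 7]
Stage 1 (ABS): |-4|=4, |-4|=4, |7|=7, |-4|=4, |-4|=4, |7|=7 -> [4, 4, 7, 4, 4, 7]
Stage 2 (CLIP -8 2): clip(4,-8,2)=2, clip(4,-8,2)=2, clip(7,-8,2)=2, clip(4,-8,2)=2, clip(4,-8,2)=2, clip(7,-8,2)=2 -> [2, 2, 2, 2, 2, 2]
Stage 3 (SUM): sum[0..0]=2, sum[0..1]=4, sum[0..2]=6, sum[0..3]=8, sum[0..4]=10, sum[0..5]=12 -> [2, 4, 6, 8, 10, 12]
Stage 4 (CLIP -12 13): clip(2,-12,13)=2, clip(4,-12,13)=4, clip(6,-12,13)=6, clip(8,-12,13)=8, clip(10,-12,13)=10, clip(12,-12,13)=12 -> [2, 4, 6, 8, 10, 12]
Stage 5 (OFFSET -2): 2+-2=0, 4+-2=2, 6+-2=4, 8+-2=6, 10+-2=8, 12+-2=10 -> [0, 2, 4, 6, 8, 10]
Output sum: 30

Answer: 30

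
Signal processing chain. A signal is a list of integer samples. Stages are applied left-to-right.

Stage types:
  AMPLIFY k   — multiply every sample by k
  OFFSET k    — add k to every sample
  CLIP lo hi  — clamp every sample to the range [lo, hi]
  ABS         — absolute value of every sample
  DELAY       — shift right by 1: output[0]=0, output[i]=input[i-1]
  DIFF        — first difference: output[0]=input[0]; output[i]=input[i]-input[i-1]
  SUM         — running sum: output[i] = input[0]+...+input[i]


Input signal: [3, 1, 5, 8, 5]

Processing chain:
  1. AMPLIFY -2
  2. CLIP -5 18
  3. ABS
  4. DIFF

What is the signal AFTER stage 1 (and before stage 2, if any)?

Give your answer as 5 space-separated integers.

Input: [3, 1, 5, 8, 5]
Stage 1 (AMPLIFY -2): 3*-2=-6, 1*-2=-2, 5*-2=-10, 8*-2=-16, 5*-2=-10 -> [-6, -2, -10, -16, -10]

Answer: -6 -2 -10 -16 -10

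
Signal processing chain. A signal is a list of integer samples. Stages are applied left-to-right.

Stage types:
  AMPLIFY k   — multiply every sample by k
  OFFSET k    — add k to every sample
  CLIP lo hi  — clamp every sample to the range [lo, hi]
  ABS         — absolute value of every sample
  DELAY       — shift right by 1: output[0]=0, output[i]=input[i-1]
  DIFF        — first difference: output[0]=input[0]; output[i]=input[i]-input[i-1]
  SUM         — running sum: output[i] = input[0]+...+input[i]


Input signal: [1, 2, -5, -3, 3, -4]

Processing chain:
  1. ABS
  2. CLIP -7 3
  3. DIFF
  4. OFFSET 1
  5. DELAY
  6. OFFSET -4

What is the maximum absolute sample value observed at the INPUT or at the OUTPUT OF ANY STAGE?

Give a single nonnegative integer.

Input: [1, 2, -5, -3, 3, -4] (max |s|=5)
Stage 1 (ABS): |1|=1, |2|=2, |-5|=5, |-3|=3, |3|=3, |-4|=4 -> [1, 2, 5, 3, 3, 4] (max |s|=5)
Stage 2 (CLIP -7 3): clip(1,-7,3)=1, clip(2,-7,3)=2, clip(5,-7,3)=3, clip(3,-7,3)=3, clip(3,-7,3)=3, clip(4,-7,3)=3 -> [1, 2, 3, 3, 3, 3] (max |s|=3)
Stage 3 (DIFF): s[0]=1, 2-1=1, 3-2=1, 3-3=0, 3-3=0, 3-3=0 -> [1, 1, 1, 0, 0, 0] (max |s|=1)
Stage 4 (OFFSET 1): 1+1=2, 1+1=2, 1+1=2, 0+1=1, 0+1=1, 0+1=1 -> [2, 2, 2, 1, 1, 1] (max |s|=2)
Stage 5 (DELAY): [0, 2, 2, 2, 1, 1] = [0, 2, 2, 2, 1, 1] -> [0, 2, 2, 2, 1, 1] (max |s|=2)
Stage 6 (OFFSET -4): 0+-4=-4, 2+-4=-2, 2+-4=-2, 2+-4=-2, 1+-4=-3, 1+-4=-3 -> [-4, -2, -2, -2, -3, -3] (max |s|=4)
Overall max amplitude: 5

Answer: 5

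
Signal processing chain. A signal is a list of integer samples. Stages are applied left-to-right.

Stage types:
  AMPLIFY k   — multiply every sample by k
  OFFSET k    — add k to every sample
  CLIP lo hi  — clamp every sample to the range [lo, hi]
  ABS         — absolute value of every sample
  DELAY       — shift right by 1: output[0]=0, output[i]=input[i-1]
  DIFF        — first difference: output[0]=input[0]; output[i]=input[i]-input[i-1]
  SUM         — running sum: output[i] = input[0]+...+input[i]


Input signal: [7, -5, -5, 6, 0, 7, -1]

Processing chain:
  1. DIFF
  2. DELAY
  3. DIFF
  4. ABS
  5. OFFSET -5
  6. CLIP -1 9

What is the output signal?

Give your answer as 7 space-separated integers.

Input: [7, -5, -5, 6, 0, 7, -1]
Stage 1 (DIFF): s[0]=7, -5-7=-12, -5--5=0, 6--5=11, 0-6=-6, 7-0=7, -1-7=-8 -> [7, -12, 0, 11, -6, 7, -8]
Stage 2 (DELAY): [0, 7, -12, 0, 11, -6, 7] = [0, 7, -12, 0, 11, -6, 7] -> [0, 7, -12, 0, 11, -6, 7]
Stage 3 (DIFF): s[0]=0, 7-0=7, -12-7=-19, 0--12=12, 11-0=11, -6-11=-17, 7--6=13 -> [0, 7, -19, 12, 11, -17, 13]
Stage 4 (ABS): |0|=0, |7|=7, |-19|=19, |12|=12, |11|=11, |-17|=17, |13|=13 -> [0, 7, 19, 12, 11, 17, 13]
Stage 5 (OFFSET -5): 0+-5=-5, 7+-5=2, 19+-5=14, 12+-5=7, 11+-5=6, 17+-5=12, 13+-5=8 -> [-5, 2, 14, 7, 6, 12, 8]
Stage 6 (CLIP -1 9): clip(-5,-1,9)=-1, clip(2,-1,9)=2, clip(14,-1,9)=9, clip(7,-1,9)=7, clip(6,-1,9)=6, clip(12,-1,9)=9, clip(8,-1,9)=8 -> [-1, 2, 9, 7, 6, 9, 8]

Answer: -1 2 9 7 6 9 8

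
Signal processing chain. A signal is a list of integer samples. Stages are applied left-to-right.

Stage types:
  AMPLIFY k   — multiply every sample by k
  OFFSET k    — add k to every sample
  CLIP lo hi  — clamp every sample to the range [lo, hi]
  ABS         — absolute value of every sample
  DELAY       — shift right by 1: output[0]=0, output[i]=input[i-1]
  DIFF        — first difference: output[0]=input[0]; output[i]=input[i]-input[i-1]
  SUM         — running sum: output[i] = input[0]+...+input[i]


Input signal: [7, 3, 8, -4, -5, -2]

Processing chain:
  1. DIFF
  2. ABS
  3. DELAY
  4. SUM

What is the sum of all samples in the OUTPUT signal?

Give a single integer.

Answer: 91

Derivation:
Input: [7, 3, 8, -4, -5, -2]
Stage 1 (DIFF): s[0]=7, 3-7=-4, 8-3=5, -4-8=-12, -5--4=-1, -2--5=3 -> [7, -4, 5, -12, -1, 3]
Stage 2 (ABS): |7|=7, |-4|=4, |5|=5, |-12|=12, |-1|=1, |3|=3 -> [7, 4, 5, 12, 1, 3]
Stage 3 (DELAY): [0, 7, 4, 5, 12, 1] = [0, 7, 4, 5, 12, 1] -> [0, 7, 4, 5, 12, 1]
Stage 4 (SUM): sum[0..0]=0, sum[0..1]=7, sum[0..2]=11, sum[0..3]=16, sum[0..4]=28, sum[0..5]=29 -> [0, 7, 11, 16, 28, 29]
Output sum: 91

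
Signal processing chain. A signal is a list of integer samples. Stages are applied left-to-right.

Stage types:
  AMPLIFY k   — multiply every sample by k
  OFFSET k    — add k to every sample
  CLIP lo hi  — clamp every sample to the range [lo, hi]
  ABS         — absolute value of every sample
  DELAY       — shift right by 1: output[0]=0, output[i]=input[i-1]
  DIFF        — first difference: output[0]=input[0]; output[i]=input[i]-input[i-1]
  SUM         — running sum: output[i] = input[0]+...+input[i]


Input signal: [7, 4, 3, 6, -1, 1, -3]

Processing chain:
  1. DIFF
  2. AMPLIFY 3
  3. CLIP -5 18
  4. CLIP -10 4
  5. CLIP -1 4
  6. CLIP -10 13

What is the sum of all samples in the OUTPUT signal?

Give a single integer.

Input: [7, 4, 3, 6, -1, 1, -3]
Stage 1 (DIFF): s[0]=7, 4-7=-3, 3-4=-1, 6-3=3, -1-6=-7, 1--1=2, -3-1=-4 -> [7, -3, -1, 3, -7, 2, -4]
Stage 2 (AMPLIFY 3): 7*3=21, -3*3=-9, -1*3=-3, 3*3=9, -7*3=-21, 2*3=6, -4*3=-12 -> [21, -9, -3, 9, -21, 6, -12]
Stage 3 (CLIP -5 18): clip(21,-5,18)=18, clip(-9,-5,18)=-5, clip(-3,-5,18)=-3, clip(9,-5,18)=9, clip(-21,-5,18)=-5, clip(6,-5,18)=6, clip(-12,-5,18)=-5 -> [18, -5, -3, 9, -5, 6, -5]
Stage 4 (CLIP -10 4): clip(18,-10,4)=4, clip(-5,-10,4)=-5, clip(-3,-10,4)=-3, clip(9,-10,4)=4, clip(-5,-10,4)=-5, clip(6,-10,4)=4, clip(-5,-10,4)=-5 -> [4, -5, -3, 4, -5, 4, -5]
Stage 5 (CLIP -1 4): clip(4,-1,4)=4, clip(-5,-1,4)=-1, clip(-3,-1,4)=-1, clip(4,-1,4)=4, clip(-5,-1,4)=-1, clip(4,-1,4)=4, clip(-5,-1,4)=-1 -> [4, -1, -1, 4, -1, 4, -1]
Stage 6 (CLIP -10 13): clip(4,-10,13)=4, clip(-1,-10,13)=-1, clip(-1,-10,13)=-1, clip(4,-10,13)=4, clip(-1,-10,13)=-1, clip(4,-10,13)=4, clip(-1,-10,13)=-1 -> [4, -1, -1, 4, -1, 4, -1]
Output sum: 8

Answer: 8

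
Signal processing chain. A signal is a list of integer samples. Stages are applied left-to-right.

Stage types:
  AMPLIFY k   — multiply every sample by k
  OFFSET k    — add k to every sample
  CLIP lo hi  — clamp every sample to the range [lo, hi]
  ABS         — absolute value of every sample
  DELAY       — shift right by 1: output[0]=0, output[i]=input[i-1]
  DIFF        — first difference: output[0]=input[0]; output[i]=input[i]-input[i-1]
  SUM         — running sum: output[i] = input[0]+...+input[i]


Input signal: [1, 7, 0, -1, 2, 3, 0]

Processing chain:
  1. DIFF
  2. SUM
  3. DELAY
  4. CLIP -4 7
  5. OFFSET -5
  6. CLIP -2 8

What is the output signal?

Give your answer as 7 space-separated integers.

Input: [1, 7, 0, -1, 2, 3, 0]
Stage 1 (DIFF): s[0]=1, 7-1=6, 0-7=-7, -1-0=-1, 2--1=3, 3-2=1, 0-3=-3 -> [1, 6, -7, -1, 3, 1, -3]
Stage 2 (SUM): sum[0..0]=1, sum[0..1]=7, sum[0..2]=0, sum[0..3]=-1, sum[0..4]=2, sum[0..5]=3, sum[0..6]=0 -> [1, 7, 0, -1, 2, 3, 0]
Stage 3 (DELAY): [0, 1, 7, 0, -1, 2, 3] = [0, 1, 7, 0, -1, 2, 3] -> [0, 1, 7, 0, -1, 2, 3]
Stage 4 (CLIP -4 7): clip(0,-4,7)=0, clip(1,-4,7)=1, clip(7,-4,7)=7, clip(0,-4,7)=0, clip(-1,-4,7)=-1, clip(2,-4,7)=2, clip(3,-4,7)=3 -> [0, 1, 7, 0, -1, 2, 3]
Stage 5 (OFFSET -5): 0+-5=-5, 1+-5=-4, 7+-5=2, 0+-5=-5, -1+-5=-6, 2+-5=-3, 3+-5=-2 -> [-5, -4, 2, -5, -6, -3, -2]
Stage 6 (CLIP -2 8): clip(-5,-2,8)=-2, clip(-4,-2,8)=-2, clip(2,-2,8)=2, clip(-5,-2,8)=-2, clip(-6,-2,8)=-2, clip(-3,-2,8)=-2, clip(-2,-2,8)=-2 -> [-2, -2, 2, -2, -2, -2, -2]

Answer: -2 -2 2 -2 -2 -2 -2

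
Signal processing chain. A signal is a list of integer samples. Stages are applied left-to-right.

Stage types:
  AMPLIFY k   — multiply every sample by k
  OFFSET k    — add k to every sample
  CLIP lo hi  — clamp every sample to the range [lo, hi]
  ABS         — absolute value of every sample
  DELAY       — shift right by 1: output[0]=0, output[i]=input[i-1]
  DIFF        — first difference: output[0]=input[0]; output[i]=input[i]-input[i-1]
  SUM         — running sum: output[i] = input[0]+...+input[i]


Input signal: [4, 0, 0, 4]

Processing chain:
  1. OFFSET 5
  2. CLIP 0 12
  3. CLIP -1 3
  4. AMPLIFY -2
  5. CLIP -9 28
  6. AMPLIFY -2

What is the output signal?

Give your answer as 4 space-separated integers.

Answer: 12 12 12 12

Derivation:
Input: [4, 0, 0, 4]
Stage 1 (OFFSET 5): 4+5=9, 0+5=5, 0+5=5, 4+5=9 -> [9, 5, 5, 9]
Stage 2 (CLIP 0 12): clip(9,0,12)=9, clip(5,0,12)=5, clip(5,0,12)=5, clip(9,0,12)=9 -> [9, 5, 5, 9]
Stage 3 (CLIP -1 3): clip(9,-1,3)=3, clip(5,-1,3)=3, clip(5,-1,3)=3, clip(9,-1,3)=3 -> [3, 3, 3, 3]
Stage 4 (AMPLIFY -2): 3*-2=-6, 3*-2=-6, 3*-2=-6, 3*-2=-6 -> [-6, -6, -6, -6]
Stage 5 (CLIP -9 28): clip(-6,-9,28)=-6, clip(-6,-9,28)=-6, clip(-6,-9,28)=-6, clip(-6,-9,28)=-6 -> [-6, -6, -6, -6]
Stage 6 (AMPLIFY -2): -6*-2=12, -6*-2=12, -6*-2=12, -6*-2=12 -> [12, 12, 12, 12]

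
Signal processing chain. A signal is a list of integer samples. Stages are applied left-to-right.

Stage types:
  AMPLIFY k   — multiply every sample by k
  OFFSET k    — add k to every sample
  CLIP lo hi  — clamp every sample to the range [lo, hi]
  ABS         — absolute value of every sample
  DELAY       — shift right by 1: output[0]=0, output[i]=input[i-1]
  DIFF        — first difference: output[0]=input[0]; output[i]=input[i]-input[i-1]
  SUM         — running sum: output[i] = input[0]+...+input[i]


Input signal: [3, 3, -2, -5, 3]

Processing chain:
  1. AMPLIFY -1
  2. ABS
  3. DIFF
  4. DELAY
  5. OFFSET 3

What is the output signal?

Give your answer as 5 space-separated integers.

Input: [3, 3, -2, -5, 3]
Stage 1 (AMPLIFY -1): 3*-1=-3, 3*-1=-3, -2*-1=2, -5*-1=5, 3*-1=-3 -> [-3, -3, 2, 5, -3]
Stage 2 (ABS): |-3|=3, |-3|=3, |2|=2, |5|=5, |-3|=3 -> [3, 3, 2, 5, 3]
Stage 3 (DIFF): s[0]=3, 3-3=0, 2-3=-1, 5-2=3, 3-5=-2 -> [3, 0, -1, 3, -2]
Stage 4 (DELAY): [0, 3, 0, -1, 3] = [0, 3, 0, -1, 3] -> [0, 3, 0, -1, 3]
Stage 5 (OFFSET 3): 0+3=3, 3+3=6, 0+3=3, -1+3=2, 3+3=6 -> [3, 6, 3, 2, 6]

Answer: 3 6 3 2 6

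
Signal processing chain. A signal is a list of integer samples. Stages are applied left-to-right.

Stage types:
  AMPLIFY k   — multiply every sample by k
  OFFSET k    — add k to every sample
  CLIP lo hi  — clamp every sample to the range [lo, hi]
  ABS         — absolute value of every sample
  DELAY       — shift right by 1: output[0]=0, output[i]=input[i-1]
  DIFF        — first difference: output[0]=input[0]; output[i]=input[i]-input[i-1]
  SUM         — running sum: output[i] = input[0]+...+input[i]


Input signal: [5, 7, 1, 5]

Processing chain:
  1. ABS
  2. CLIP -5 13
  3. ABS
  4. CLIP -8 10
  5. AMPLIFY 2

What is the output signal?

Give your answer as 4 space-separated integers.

Answer: 10 14 2 10

Derivation:
Input: [5, 7, 1, 5]
Stage 1 (ABS): |5|=5, |7|=7, |1|=1, |5|=5 -> [5, 7, 1, 5]
Stage 2 (CLIP -5 13): clip(5,-5,13)=5, clip(7,-5,13)=7, clip(1,-5,13)=1, clip(5,-5,13)=5 -> [5, 7, 1, 5]
Stage 3 (ABS): |5|=5, |7|=7, |1|=1, |5|=5 -> [5, 7, 1, 5]
Stage 4 (CLIP -8 10): clip(5,-8,10)=5, clip(7,-8,10)=7, clip(1,-8,10)=1, clip(5,-8,10)=5 -> [5, 7, 1, 5]
Stage 5 (AMPLIFY 2): 5*2=10, 7*2=14, 1*2=2, 5*2=10 -> [10, 14, 2, 10]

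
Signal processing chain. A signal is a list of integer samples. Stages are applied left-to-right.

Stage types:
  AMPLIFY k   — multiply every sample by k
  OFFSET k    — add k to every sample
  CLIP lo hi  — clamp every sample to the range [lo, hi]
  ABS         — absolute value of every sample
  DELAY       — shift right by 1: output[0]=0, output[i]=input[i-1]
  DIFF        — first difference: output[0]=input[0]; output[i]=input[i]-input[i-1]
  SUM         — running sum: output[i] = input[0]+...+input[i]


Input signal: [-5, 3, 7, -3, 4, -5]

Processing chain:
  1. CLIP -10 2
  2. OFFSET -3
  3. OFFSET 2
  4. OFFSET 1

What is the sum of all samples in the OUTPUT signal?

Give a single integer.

Input: [-5, 3, 7, -3, 4, -5]
Stage 1 (CLIP -10 2): clip(-5,-10,2)=-5, clip(3,-10,2)=2, clip(7,-10,2)=2, clip(-3,-10,2)=-3, clip(4,-10,2)=2, clip(-5,-10,2)=-5 -> [-5, 2, 2, -3, 2, -5]
Stage 2 (OFFSET -3): -5+-3=-8, 2+-3=-1, 2+-3=-1, -3+-3=-6, 2+-3=-1, -5+-3=-8 -> [-8, -1, -1, -6, -1, -8]
Stage 3 (OFFSET 2): -8+2=-6, -1+2=1, -1+2=1, -6+2=-4, -1+2=1, -8+2=-6 -> [-6, 1, 1, -4, 1, -6]
Stage 4 (OFFSET 1): -6+1=-5, 1+1=2, 1+1=2, -4+1=-3, 1+1=2, -6+1=-5 -> [-5, 2, 2, -3, 2, -5]
Output sum: -7

Answer: -7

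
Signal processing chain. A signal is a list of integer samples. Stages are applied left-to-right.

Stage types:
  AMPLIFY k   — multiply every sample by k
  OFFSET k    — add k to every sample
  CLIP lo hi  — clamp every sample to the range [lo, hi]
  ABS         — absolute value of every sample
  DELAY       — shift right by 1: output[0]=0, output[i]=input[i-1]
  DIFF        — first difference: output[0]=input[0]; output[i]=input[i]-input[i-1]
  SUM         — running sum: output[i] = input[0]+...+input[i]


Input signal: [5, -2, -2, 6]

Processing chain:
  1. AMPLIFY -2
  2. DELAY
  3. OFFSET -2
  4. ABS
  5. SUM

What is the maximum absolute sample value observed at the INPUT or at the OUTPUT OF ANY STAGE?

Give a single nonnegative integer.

Input: [5, -2, -2, 6] (max |s|=6)
Stage 1 (AMPLIFY -2): 5*-2=-10, -2*-2=4, -2*-2=4, 6*-2=-12 -> [-10, 4, 4, -12] (max |s|=12)
Stage 2 (DELAY): [0, -10, 4, 4] = [0, -10, 4, 4] -> [0, -10, 4, 4] (max |s|=10)
Stage 3 (OFFSET -2): 0+-2=-2, -10+-2=-12, 4+-2=2, 4+-2=2 -> [-2, -12, 2, 2] (max |s|=12)
Stage 4 (ABS): |-2|=2, |-12|=12, |2|=2, |2|=2 -> [2, 12, 2, 2] (max |s|=12)
Stage 5 (SUM): sum[0..0]=2, sum[0..1]=14, sum[0..2]=16, sum[0..3]=18 -> [2, 14, 16, 18] (max |s|=18)
Overall max amplitude: 18

Answer: 18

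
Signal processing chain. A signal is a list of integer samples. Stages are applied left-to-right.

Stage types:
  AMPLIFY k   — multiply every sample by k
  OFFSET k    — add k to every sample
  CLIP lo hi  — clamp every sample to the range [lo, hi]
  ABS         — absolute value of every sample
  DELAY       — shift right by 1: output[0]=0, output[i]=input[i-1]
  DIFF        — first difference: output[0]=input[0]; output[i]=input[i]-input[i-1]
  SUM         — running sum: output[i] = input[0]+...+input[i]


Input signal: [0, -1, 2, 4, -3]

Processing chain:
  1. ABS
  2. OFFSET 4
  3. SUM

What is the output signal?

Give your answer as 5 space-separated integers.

Answer: 4 9 15 23 30

Derivation:
Input: [0, -1, 2, 4, -3]
Stage 1 (ABS): |0|=0, |-1|=1, |2|=2, |4|=4, |-3|=3 -> [0, 1, 2, 4, 3]
Stage 2 (OFFSET 4): 0+4=4, 1+4=5, 2+4=6, 4+4=8, 3+4=7 -> [4, 5, 6, 8, 7]
Stage 3 (SUM): sum[0..0]=4, sum[0..1]=9, sum[0..2]=15, sum[0..3]=23, sum[0..4]=30 -> [4, 9, 15, 23, 30]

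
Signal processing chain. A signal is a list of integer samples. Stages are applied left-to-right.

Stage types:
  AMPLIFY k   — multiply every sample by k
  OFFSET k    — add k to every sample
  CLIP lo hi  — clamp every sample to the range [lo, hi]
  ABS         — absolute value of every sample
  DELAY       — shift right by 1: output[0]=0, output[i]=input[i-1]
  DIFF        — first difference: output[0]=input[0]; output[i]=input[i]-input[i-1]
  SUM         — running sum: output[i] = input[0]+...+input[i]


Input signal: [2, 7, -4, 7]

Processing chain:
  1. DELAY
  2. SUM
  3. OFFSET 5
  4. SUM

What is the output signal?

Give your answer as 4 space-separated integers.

Answer: 5 12 26 36

Derivation:
Input: [2, 7, -4, 7]
Stage 1 (DELAY): [0, 2, 7, -4] = [0, 2, 7, -4] -> [0, 2, 7, -4]
Stage 2 (SUM): sum[0..0]=0, sum[0..1]=2, sum[0..2]=9, sum[0..3]=5 -> [0, 2, 9, 5]
Stage 3 (OFFSET 5): 0+5=5, 2+5=7, 9+5=14, 5+5=10 -> [5, 7, 14, 10]
Stage 4 (SUM): sum[0..0]=5, sum[0..1]=12, sum[0..2]=26, sum[0..3]=36 -> [5, 12, 26, 36]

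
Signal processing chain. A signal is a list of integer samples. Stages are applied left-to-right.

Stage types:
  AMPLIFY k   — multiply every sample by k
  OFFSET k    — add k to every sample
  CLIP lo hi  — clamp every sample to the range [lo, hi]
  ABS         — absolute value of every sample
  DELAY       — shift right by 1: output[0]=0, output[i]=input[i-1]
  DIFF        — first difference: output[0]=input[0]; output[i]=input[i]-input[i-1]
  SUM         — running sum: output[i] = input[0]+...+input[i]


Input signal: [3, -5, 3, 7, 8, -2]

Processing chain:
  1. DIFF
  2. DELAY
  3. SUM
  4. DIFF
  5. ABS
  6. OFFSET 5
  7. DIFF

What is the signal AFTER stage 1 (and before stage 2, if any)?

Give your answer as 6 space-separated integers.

Answer: 3 -8 8 4 1 -10

Derivation:
Input: [3, -5, 3, 7, 8, -2]
Stage 1 (DIFF): s[0]=3, -5-3=-8, 3--5=8, 7-3=4, 8-7=1, -2-8=-10 -> [3, -8, 8, 4, 1, -10]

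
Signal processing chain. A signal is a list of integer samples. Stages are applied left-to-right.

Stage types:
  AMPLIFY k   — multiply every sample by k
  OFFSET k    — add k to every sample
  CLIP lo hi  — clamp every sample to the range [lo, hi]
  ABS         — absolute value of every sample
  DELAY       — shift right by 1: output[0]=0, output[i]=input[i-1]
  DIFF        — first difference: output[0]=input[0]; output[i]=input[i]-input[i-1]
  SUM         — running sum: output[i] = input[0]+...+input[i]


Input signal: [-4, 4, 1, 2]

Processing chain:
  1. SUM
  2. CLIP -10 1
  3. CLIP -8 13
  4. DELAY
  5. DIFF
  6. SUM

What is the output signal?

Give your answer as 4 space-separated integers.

Input: [-4, 4, 1, 2]
Stage 1 (SUM): sum[0..0]=-4, sum[0..1]=0, sum[0..2]=1, sum[0..3]=3 -> [-4, 0, 1, 3]
Stage 2 (CLIP -10 1): clip(-4,-10,1)=-4, clip(0,-10,1)=0, clip(1,-10,1)=1, clip(3,-10,1)=1 -> [-4, 0, 1, 1]
Stage 3 (CLIP -8 13): clip(-4,-8,13)=-4, clip(0,-8,13)=0, clip(1,-8,13)=1, clip(1,-8,13)=1 -> [-4, 0, 1, 1]
Stage 4 (DELAY): [0, -4, 0, 1] = [0, -4, 0, 1] -> [0, -4, 0, 1]
Stage 5 (DIFF): s[0]=0, -4-0=-4, 0--4=4, 1-0=1 -> [0, -4, 4, 1]
Stage 6 (SUM): sum[0..0]=0, sum[0..1]=-4, sum[0..2]=0, sum[0..3]=1 -> [0, -4, 0, 1]

Answer: 0 -4 0 1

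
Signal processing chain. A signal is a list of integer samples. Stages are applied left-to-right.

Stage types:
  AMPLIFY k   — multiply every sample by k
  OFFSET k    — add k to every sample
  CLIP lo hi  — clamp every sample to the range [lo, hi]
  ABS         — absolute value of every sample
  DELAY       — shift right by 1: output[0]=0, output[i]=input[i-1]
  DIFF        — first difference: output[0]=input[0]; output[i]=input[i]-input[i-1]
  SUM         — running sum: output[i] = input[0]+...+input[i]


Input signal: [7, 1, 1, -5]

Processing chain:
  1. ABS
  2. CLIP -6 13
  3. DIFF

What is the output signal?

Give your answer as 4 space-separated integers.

Input: [7, 1, 1, -5]
Stage 1 (ABS): |7|=7, |1|=1, |1|=1, |-5|=5 -> [7, 1, 1, 5]
Stage 2 (CLIP -6 13): clip(7,-6,13)=7, clip(1,-6,13)=1, clip(1,-6,13)=1, clip(5,-6,13)=5 -> [7, 1, 1, 5]
Stage 3 (DIFF): s[0]=7, 1-7=-6, 1-1=0, 5-1=4 -> [7, -6, 0, 4]

Answer: 7 -6 0 4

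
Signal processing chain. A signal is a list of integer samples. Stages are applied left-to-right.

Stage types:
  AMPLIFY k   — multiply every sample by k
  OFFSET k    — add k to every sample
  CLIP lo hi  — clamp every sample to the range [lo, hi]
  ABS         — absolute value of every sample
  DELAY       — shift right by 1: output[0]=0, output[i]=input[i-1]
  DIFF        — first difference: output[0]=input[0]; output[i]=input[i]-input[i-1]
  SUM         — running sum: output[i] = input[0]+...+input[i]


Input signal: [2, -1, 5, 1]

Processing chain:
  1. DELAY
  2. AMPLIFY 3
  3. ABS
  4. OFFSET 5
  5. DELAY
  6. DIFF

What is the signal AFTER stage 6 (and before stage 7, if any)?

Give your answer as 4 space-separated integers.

Input: [2, -1, 5, 1]
Stage 1 (DELAY): [0, 2, -1, 5] = [0, 2, -1, 5] -> [0, 2, -1, 5]
Stage 2 (AMPLIFY 3): 0*3=0, 2*3=6, -1*3=-3, 5*3=15 -> [0, 6, -3, 15]
Stage 3 (ABS): |0|=0, |6|=6, |-3|=3, |15|=15 -> [0, 6, 3, 15]
Stage 4 (OFFSET 5): 0+5=5, 6+5=11, 3+5=8, 15+5=20 -> [5, 11, 8, 20]
Stage 5 (DELAY): [0, 5, 11, 8] = [0, 5, 11, 8] -> [0, 5, 11, 8]
Stage 6 (DIFF): s[0]=0, 5-0=5, 11-5=6, 8-11=-3 -> [0, 5, 6, -3]

Answer: 0 5 6 -3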